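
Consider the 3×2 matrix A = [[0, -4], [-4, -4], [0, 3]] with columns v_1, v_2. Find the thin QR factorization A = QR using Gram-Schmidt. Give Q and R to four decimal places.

e_1 = v_1/‖v_1‖ = (0, -4, 0)/4.0000 = (0.0000, -1.0000, 0.0000).
r_{12} = e_1·v_2 = 4.0000.
u_2 = v_2 − 4.0000·e_1 = (-4.0000, 0.0000, 3.0000).
‖u_2‖ = 5.0000, so e_2 = (-0.8000, 0.0000, 0.6000).

Q = [[0.0000, -0.8000], [-1.0000, 0.0000], [0.0000, 0.6000]], R = [[4.0000, 4.0000], [0.0000, 5.0000]]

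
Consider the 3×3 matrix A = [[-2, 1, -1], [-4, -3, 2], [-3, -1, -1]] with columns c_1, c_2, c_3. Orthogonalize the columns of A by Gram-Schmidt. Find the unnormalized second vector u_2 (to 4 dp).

u_2 = (1.8966, -1.2069, 0.3448)

q_1 = c_1/‖c_1‖ = (-2, -4, -3)/5.3852 = (-0.3714, -0.7428, -0.5571).
r_{12} = q_1·c_2 = 2.4140.
u_2 = c_2 − 2.4140·q_1 = (1.8966, -1.2069, 0.3448).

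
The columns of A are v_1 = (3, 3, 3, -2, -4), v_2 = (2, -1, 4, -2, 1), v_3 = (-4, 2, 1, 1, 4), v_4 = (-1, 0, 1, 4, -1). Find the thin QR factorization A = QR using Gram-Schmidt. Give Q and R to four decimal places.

v_1 = (3, 3, 3, -2, -4); ‖v_1‖ = 6.8557, so q_1 = (0.4376, 0.4376, 0.4376, -0.2917, -0.5835).
q_1·v_2 = 0.4376·2 + 0.4376·(-1) + 0.4376·4 + (-0.2917)·(-2) + (-0.5835)·1 = 2.1880.
u_2 = v_2 − 2.1880·q_1 = (1.0426, -1.9574, 3.0426, -1.3617, 2.2766).
‖u_2‖ = 4.6057, so q_2 = (0.2264, -0.4250, 0.6606, -0.2957, 0.4943).
q_1·v_3 = 0.4376·(-4) + 0.4376·2 + 0.4376·1 + (-0.2917)·1 + (-0.5835)·4 = -3.0632; q_2·v_3 = 0.2264·(-4) + (-0.4250)·2 + 0.6606·1 + (-0.2957)·1 + 0.4943·4 = 0.5867.
u_3 = v_3 + 3.0632·q_1 − 0.5867·q_2 = (-2.7924, 3.5898, 1.9529, 0.2798, 1.9228).
‖u_3‖ = 5.3172, so q_3 = (-0.5252, 0.6751, 0.3673, 0.0526, 0.3616).
q_1·v_4 = 0.4376·(-1) + 0.4376·0 + 0.4376·1 + (-0.2917)·4 + (-0.5835)·(-1) = -0.5835; q_2·v_4 = 0.2264·(-1) + (-0.4250)·0 + 0.6606·1 + (-0.2957)·4 + 0.4943·(-1) = -1.2427; q_3·v_4 = (-0.5252)·(-1) + 0.6751·0 + 0.3673·1 + 0.0526·4 + 0.3616·(-1) = 0.7413.
u_4 = v_4 + 0.5835·q_1 + 1.2427·q_2 − 0.7413·q_3 = (-0.0741, -0.7733, 1.8040, 3.4234, -0.9943).
‖u_4‖ = 4.0701, so q_4 = (-0.0182, -0.1900, 0.4432, 0.8411, -0.2443).

Q = [[0.4376, 0.2264, -0.5252, -0.0182], [0.4376, -0.4250, 0.6751, -0.1900], [0.4376, 0.6606, 0.3673, 0.4432], [-0.2917, -0.2957, 0.0526, 0.8411], [-0.5835, 0.4943, 0.3616, -0.2443]], R = [[6.8557, 2.1880, -3.0632, -0.5835], [0.0000, 4.6057, 0.5867, -1.2427], [0.0000, 0.0000, 5.3172, 0.7413], [0.0000, 0.0000, 0.0000, 4.0701]]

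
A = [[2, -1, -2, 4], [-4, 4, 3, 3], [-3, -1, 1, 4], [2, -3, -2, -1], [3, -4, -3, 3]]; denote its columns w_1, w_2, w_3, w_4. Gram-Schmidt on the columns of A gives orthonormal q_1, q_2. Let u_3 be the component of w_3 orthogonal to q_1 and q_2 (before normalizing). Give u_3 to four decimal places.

w_1 = (2, -4, -3, 2, 3); ‖w_1‖ = 6.4807, so q_1 = (0.3086, -0.6172, -0.4629, 0.3086, 0.4629).
q_1·w_2 = 0.3086·(-1) + (-0.6172)·4 + (-0.4629)·(-1) + 0.3086·(-3) + 0.4629·(-4) = -5.0920.
u_2 = w_2 + 5.0920·q_1 = (0.5714, 0.8571, -3.3571, -1.4286, -1.6429).
‖u_2‖ = 4.1318, so q_2 = (0.1383, 0.2075, -0.8125, -0.3458, -0.3976).
q_1·w_3 = 0.3086·(-2) + (-0.6172)·3 + (-0.4629)·1 + 0.3086·(-2) + 0.4629·(-3) = -4.9377; q_2·w_3 = 0.1383·(-2) + 0.2075·3 + (-0.8125)·1 + (-0.3458)·(-2) + (-0.3976)·(-3) = 1.4176.
u_3 = w_3 + 4.9377·q_1 − 1.4176·q_2 = (-0.6722, -0.3417, -0.1339, 0.0139, -0.1506).

u_3 = (-0.6722, -0.3417, -0.1339, 0.0139, -0.1506)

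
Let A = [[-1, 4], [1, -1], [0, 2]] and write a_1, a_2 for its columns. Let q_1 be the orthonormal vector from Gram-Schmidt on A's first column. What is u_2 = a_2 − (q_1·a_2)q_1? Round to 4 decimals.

u_2 = (1.5000, 1.5000, 2.0000)

q_1 = a_1/‖a_1‖ = (-1, 1, 0)/1.4142 = (-0.7071, 0.7071, 0.0000).
r_{12} = q_1·a_2 = -3.5355.
u_2 = a_2 + 3.5355·q_1 = (1.5000, 1.5000, 2.0000).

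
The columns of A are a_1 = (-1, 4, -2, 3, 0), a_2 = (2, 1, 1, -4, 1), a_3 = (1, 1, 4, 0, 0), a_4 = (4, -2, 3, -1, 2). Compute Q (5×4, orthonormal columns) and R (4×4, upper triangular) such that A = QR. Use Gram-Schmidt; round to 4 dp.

Q = [[-0.1826, 0.3750, 0.0991, 0.7188], [0.7303, 0.6094, 0.2397, -0.1914], [-0.3651, 0.0469, 0.9088, -0.1318], [0.5477, -0.6563, 0.3194, 0.4070], [0.0000, 0.2344, -0.0691, 0.5135]], R = [[5.4772, -2.1909, -0.9129, -3.8341], [0.0000, 4.2661, 1.1720, 1.5471], [0.0000, 0.0000, 3.9740, 2.1859], [0.0000, 0.0000, 0.0000, 3.4826]]

a_1 = (-1, 4, -2, 3, 0); ‖a_1‖ = 5.4772, so e_1 = (-0.1826, 0.7303, -0.3651, 0.5477, 0.0000).
e_1·a_2 = (-0.1826)·2 + 0.7303·1 + (-0.3651)·1 + 0.5477·(-4) + 0.0000·1 = -2.1909.
u_2 = a_2 + 2.1909·e_1 = (1.6000, 2.6000, 0.2000, -2.8000, 1.0000).
‖u_2‖ = 4.2661, so e_2 = (0.3750, 0.6094, 0.0469, -0.6563, 0.2344).
e_1·a_3 = (-0.1826)·1 + 0.7303·1 + (-0.3651)·4 + 0.5477·0 + 0.0000·0 = -0.9129; e_2·a_3 = 0.3750·1 + 0.6094·1 + 0.0469·4 + (-0.6563)·0 + 0.2344·0 = 1.1720.
u_3 = a_3 + 0.9129·e_1 − 1.1720·e_2 = (0.3938, 0.9524, 3.6117, 1.2692, -0.2747).
‖u_3‖ = 3.9740, so e_3 = (0.0991, 0.2397, 0.9088, 0.3194, -0.0691).
e_1·a_4 = (-0.1826)·4 + 0.7303·(-2) + (-0.3651)·3 + 0.5477·(-1) + 0.0000·2 = -3.8341; e_2·a_4 = 0.3750·4 + 0.6094·(-2) + 0.0469·3 + (-0.6563)·(-1) + 0.2344·2 = 1.5471; e_3·a_4 = 0.0991·4 + 0.2397·(-2) + 0.9088·3 + 0.3194·(-1) + (-0.0691)·2 = 2.1859.
u_4 = a_4 + 3.8341·e_1 − 1.5471·e_2 − 2.1859·e_3 = (2.5032, -0.6667, -0.4591, 1.4173, 1.7885).
‖u_4‖ = 3.4826, so e_4 = (0.7188, -0.1914, -0.1318, 0.4070, 0.5135).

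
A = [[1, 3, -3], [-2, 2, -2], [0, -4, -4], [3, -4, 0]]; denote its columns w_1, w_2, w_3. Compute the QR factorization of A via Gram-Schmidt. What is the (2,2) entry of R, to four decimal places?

w_1 = (1, -2, 0, 3); ‖w_1‖ = 3.7417, so q_1 = (0.2673, -0.5345, 0.0000, 0.8018).
q_1·w_2 = 0.2673·3 + (-0.5345)·2 + 0.0000·(-4) + 0.8018·(-4) = -3.4744.
u_2 = w_2 + 3.4744·q_1 = (3.9286, 0.1429, -4.0000, -1.2143).
r_{22} = ‖u_2‖ = 5.7383.

r_{22} = 5.7383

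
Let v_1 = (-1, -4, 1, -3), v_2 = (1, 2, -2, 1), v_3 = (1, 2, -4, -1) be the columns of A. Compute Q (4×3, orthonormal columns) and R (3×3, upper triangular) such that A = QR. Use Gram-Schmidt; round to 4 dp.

q_1 = v_1/‖v_1‖ = (-1, -4, 1, -3)/5.1962 = (-0.1925, -0.7698, 0.1925, -0.5774).
r_{12} = q_1·v_2 = -2.6943.
u_2 = v_2 + 2.6943·q_1 = (0.4815, -0.0741, -1.4815, -0.5556).
‖u_2‖ = 1.6555, so q_2 = (0.2908, -0.0447, -0.8949, -0.3356).
r_{13} = q_1·v_3 = -1.9245; r_{23} = q_2·v_3 = 4.1164.
u_3 = v_3 + 1.9245·q_1 − 4.1164·q_2 = (-0.5676, 0.7027, 0.0541, -0.7297).
‖u_3‖ = 1.1625, so q_3 = (-0.4882, 0.6045, 0.0465, -0.6277).

Q = [[-0.1925, 0.2908, -0.4882], [-0.7698, -0.0447, 0.6045], [0.1925, -0.8949, 0.0465], [-0.5774, -0.3356, -0.6277]], R = [[5.1962, -2.6943, -1.9245], [0.0000, 1.6555, 4.1164], [0.0000, 0.0000, 1.1625]]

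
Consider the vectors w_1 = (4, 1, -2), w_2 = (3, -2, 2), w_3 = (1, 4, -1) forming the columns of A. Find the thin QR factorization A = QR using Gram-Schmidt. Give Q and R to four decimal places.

Q = [[0.8729, 0.4750, 0.1116], [0.2182, -0.5846, 0.7814], [-0.4364, 0.6577, 0.6140]], R = [[4.5826, 1.3093, 2.1822], [0.0000, 3.9097, -2.5212], [0.0000, 0.0000, 2.6233]]

e_1 = w_1/‖w_1‖ = (4, 1, -2)/4.5826 = (0.8729, 0.2182, -0.4364).
r_{12} = e_1·w_2 = 1.3093.
u_2 = w_2 − 1.3093·e_1 = (1.8571, -2.2857, 2.5714).
‖u_2‖ = 3.9097, so e_2 = (0.4750, -0.5846, 0.6577).
r_{13} = e_1·w_3 = 2.1822; r_{23} = e_2·w_3 = -2.5212.
u_3 = w_3 − 2.1822·e_1 + 2.5212·e_2 = (0.2928, 2.0498, 1.6106).
‖u_3‖ = 2.6233, so e_3 = (0.1116, 0.7814, 0.6140).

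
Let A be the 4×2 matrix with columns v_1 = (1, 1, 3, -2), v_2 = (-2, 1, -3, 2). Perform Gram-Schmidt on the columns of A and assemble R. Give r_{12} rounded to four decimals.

v_1 = (1, 1, 3, -2); ‖v_1‖ = 3.8730, so e_1 = (0.2582, 0.2582, 0.7746, -0.5164).
r_{12} = e_1·v_2 = -3.6148.

r_{12} = -3.6148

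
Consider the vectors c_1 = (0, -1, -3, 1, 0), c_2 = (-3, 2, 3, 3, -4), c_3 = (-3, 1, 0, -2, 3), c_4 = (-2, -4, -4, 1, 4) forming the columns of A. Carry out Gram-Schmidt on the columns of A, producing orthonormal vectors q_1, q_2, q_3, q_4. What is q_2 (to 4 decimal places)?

q_2 = (-0.4675, 0.1983, 0.1275, 0.5808, -0.6233)

q_1 = c_1/‖c_1‖ = (0, -1, -3, 1, 0)/3.3166 = (0.0000, -0.3015, -0.9045, 0.3015, 0.0000).
r_{12} = q_1·c_2 = -2.4121.
u_2 = c_2 + 2.4121·q_1 = (-3.0000, 1.2727, 0.8182, 3.7273, -4.0000).
‖u_2‖ = 6.4173, so q_2 = (-0.4675, 0.1983, 0.1275, 0.5808, -0.6233).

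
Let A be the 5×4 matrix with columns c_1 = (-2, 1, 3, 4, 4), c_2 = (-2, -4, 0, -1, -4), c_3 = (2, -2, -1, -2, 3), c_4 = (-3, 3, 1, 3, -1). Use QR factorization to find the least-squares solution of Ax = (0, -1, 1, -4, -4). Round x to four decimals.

x = (-0.2539, 0.1833, -1.1692, -1.0251)

c_1 = (-2, 1, 3, 4, 4); ‖c_1‖ = 6.7823, so q_1 = (-0.2949, 0.1474, 0.4423, 0.5898, 0.5898).
q_1·c_2 = (-0.2949)·(-2) + 0.1474·(-4) + 0.4423·0 + 0.5898·(-1) + 0.5898·(-4) = -2.9488.
u_2 = c_2 + 2.9488·q_1 = (-2.8696, -3.5652, 1.3043, 0.7391, -2.2609).
‖u_2‖ = 5.3202, so q_2 = (-0.5394, -0.6701, 0.2452, 0.1389, -0.4250).
q_1·c_3 = (-0.2949)·2 + 0.1474·(-2) + 0.4423·(-1) + 0.5898·(-2) + 0.5898·3 = -0.7372; q_2·c_3 = (-0.5394)·2 + (-0.6701)·(-2) + 0.2452·(-1) + 0.1389·(-2) + (-0.4250)·3 = -1.5364.
u_3 = c_3 + 0.7372·q_1 + 1.5364·q_2 = (0.9539, -2.9209, -0.2972, -1.3518, 2.7819).
‖u_3‖ = 4.3699, so q_3 = (0.2183, -0.6684, -0.0680, -0.3093, 0.6366).
q_1·c_4 = (-0.2949)·(-3) + 0.1474·3 + 0.4423·1 + 0.5898·3 + 0.5898·(-1) = 2.9488; q_2·c_4 = (-0.5394)·(-3) + (-0.6701)·3 + 0.2452·1 + 0.1389·3 + (-0.4250)·(-1) = 0.6946; q_3·c_4 = 0.2183·(-3) + (-0.6684)·3 + (-0.0680)·1 + (-0.3093)·3 + 0.6366·(-1) = -4.2927.
u_4 = c_4 − 2.9488·q_1 − 0.6946·q_2 + 4.2927·q_3 = (-0.8187, 0.1614, -0.7666, -0.1635, 0.2888).
‖u_4‖ = 1.1808, so q_4 = (-0.6934, 0.1367, -0.6493, -0.1385, 0.2446).
Qᵀb = (-4.4233, 2.0594, -0.7087, -1.2104).
Back-substitute: x_4 = -1.2104/1.1808 = -1.0251.
x_3 = (-0.7087 + 4.2927·(-1.0251))/4.3699 = -1.1692.
x_2 = (2.0594 + 1.5364·(-1.1692) − 0.6946·(-1.0251))/5.3202 = 0.1833.
x_1 = (-4.4233 + 2.9488·0.1833 + 0.7372·(-1.1692) − 2.9488·(-1.0251))/6.7823 = -0.2539.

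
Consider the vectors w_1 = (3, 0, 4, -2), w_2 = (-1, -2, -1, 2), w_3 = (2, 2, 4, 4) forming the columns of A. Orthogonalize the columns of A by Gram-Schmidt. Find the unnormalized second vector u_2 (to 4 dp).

e_1 = w_1/‖w_1‖ = (3, 0, 4, -2)/5.3852 = (0.5571, 0.0000, 0.7428, -0.3714).
r_{12} = e_1·w_2 = -2.0426.
u_2 = w_2 + 2.0426·e_1 = (0.1379, -2.0000, 0.5172, 1.2414).

u_2 = (0.1379, -2.0000, 0.5172, 1.2414)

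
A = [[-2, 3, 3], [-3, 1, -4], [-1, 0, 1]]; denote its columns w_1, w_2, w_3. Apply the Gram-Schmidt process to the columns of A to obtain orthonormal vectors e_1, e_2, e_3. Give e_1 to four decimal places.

e_1 = (-0.5345, -0.8018, -0.2673)

w_1 = (-2, -3, -1); ‖w_1‖ = 3.7417, so e_1 = (-0.5345, -0.8018, -0.2673).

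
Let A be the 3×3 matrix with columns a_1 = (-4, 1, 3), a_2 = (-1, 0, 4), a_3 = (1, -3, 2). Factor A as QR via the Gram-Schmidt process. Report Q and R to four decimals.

Q = [[-0.7845, 0.5464, -0.2933], [0.1961, -0.2301, -0.9532], [0.5883, 0.8053, -0.0733]], R = [[5.0990, 3.1379, -0.1961], [0.0000, 2.6747, 2.8472], [0.0000, 0.0000, 2.4197]]

q_1 = a_1/‖a_1‖ = (-4, 1, 3)/5.0990 = (-0.7845, 0.1961, 0.5883).
r_{12} = q_1·a_2 = 3.1379.
u_2 = a_2 − 3.1379·q_1 = (1.4615, -0.6154, 2.1538).
‖u_2‖ = 2.6747, so q_2 = (0.5464, -0.2301, 0.8053).
r_{13} = q_1·a_3 = -0.1961; r_{23} = q_2·a_3 = 2.8472.
u_3 = a_3 + 0.1961·q_1 − 2.8472·q_2 = (-0.7097, -2.3065, -0.1774).
‖u_3‖ = 2.4197, so q_3 = (-0.2933, -0.9532, -0.0733).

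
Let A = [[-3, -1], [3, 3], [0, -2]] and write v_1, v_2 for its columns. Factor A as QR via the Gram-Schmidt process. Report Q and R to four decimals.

e_1 = v_1/‖v_1‖ = (-3, 3, 0)/4.2426 = (-0.7071, 0.7071, 0.0000).
r_{12} = e_1·v_2 = 2.8284.
u_2 = v_2 − 2.8284·e_1 = (1.0000, 1.0000, -2.0000).
‖u_2‖ = 2.4495, so e_2 = (0.4082, 0.4082, -0.8165).

Q = [[-0.7071, 0.4082], [0.7071, 0.4082], [0.0000, -0.8165]], R = [[4.2426, 2.8284], [0.0000, 2.4495]]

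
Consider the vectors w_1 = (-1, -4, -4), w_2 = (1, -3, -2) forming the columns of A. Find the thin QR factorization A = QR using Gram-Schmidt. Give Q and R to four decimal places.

w_1 = (-1, -4, -4); ‖w_1‖ = 5.7446, so q_1 = (-0.1741, -0.6963, -0.6963).
q_1·w_2 = (-0.1741)·1 + (-0.6963)·(-3) + (-0.6963)·(-2) = 3.3075.
u_2 = w_2 − 3.3075·q_1 = (1.5758, -0.6970, 0.3030).
‖u_2‖ = 1.7495, so q_2 = (0.9007, -0.3984, 0.1732).

Q = [[-0.1741, 0.9007], [-0.6963, -0.3984], [-0.6963, 0.1732]], R = [[5.7446, 3.3075], [0.0000, 1.7495]]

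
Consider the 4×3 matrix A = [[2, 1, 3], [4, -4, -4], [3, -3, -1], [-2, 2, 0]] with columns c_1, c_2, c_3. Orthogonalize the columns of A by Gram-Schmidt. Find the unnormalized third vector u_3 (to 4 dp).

c_1 = (2, 4, 3, -2); ‖c_1‖ = 5.7446, so e_1 = (0.3482, 0.6963, 0.5222, -0.3482).
e_1·c_2 = 0.3482·1 + 0.6963·(-4) + 0.5222·(-3) + (-0.3482)·2 = -4.7001.
u_2 = c_2 + 4.7001·e_1 = (2.6364, -0.7273, -0.5455, 0.3636).
‖u_2‖ = 2.8123, so e_2 = (0.9374, -0.2586, -0.1940, 0.1293).
e_1·c_3 = 0.3482·3 + 0.6963·(-4) + 0.5222·(-1) + (-0.3482)·0 = -2.2630; e_2·c_3 = 0.9374·3 + (-0.2586)·(-4) + (-0.1940)·(-1) + 0.1293·0 = 4.0407.
u_3 = c_3 + 2.2630·e_1 − 4.0407·e_2 = (0.0000, -1.3793, 0.9655, -1.3103).

u_3 = (0.0000, -1.3793, 0.9655, -1.3103)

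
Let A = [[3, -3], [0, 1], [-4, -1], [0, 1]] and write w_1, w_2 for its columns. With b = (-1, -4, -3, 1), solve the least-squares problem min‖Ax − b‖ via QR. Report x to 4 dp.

x = (0.4473, 0.4364)

w_1 = (3, 0, -4, 0); ‖w_1‖ = 5.0000, so e_1 = (0.6000, 0.0000, -0.8000, 0.0000).
e_1·w_2 = 0.6000·(-3) + 0.0000·1 + (-0.8000)·(-1) + 0.0000·1 = -1.0000.
u_2 = w_2 + 1.0000·e_1 = (-2.4000, 1.0000, -1.8000, 1.0000).
‖u_2‖ = 3.3166, so e_2 = (-0.7236, 0.3015, -0.5427, 0.3015).
Qᵀb = (1.8000, 1.4473).
Back-substitute: x_2 = 1.4473/3.3166 = 0.4364.
x_1 = (1.8000 + 1.0000·0.4364)/5.0000 = 0.4473.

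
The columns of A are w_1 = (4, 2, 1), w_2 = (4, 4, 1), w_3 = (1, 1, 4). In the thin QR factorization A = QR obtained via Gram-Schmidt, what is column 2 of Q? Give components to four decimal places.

w_1 = (4, 2, 1); ‖w_1‖ = 4.5826, so q_1 = (0.8729, 0.4364, 0.2182).
q_1·w_2 = 0.8729·4 + 0.4364·4 + 0.2182·1 = 5.4554.
u_2 = w_2 − 5.4554·q_1 = (-0.7619, 1.6190, -0.1905).
‖u_2‖ = 1.7995, so q_2 = (-0.4234, 0.8997, -0.1059).

q_2 = (-0.4234, 0.8997, -0.1059)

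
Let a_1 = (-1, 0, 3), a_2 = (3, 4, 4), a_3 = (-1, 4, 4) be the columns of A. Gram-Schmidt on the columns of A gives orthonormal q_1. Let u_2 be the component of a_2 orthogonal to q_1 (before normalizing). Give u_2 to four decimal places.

a_1 = (-1, 0, 3); ‖a_1‖ = 3.1623, so q_1 = (-0.3162, 0.0000, 0.9487).
q_1·a_2 = (-0.3162)·3 + 0.0000·4 + 0.9487·4 = 2.8460.
u_2 = a_2 − 2.8460·q_1 = (3.9000, 4.0000, 1.3000).

u_2 = (3.9000, 4.0000, 1.3000)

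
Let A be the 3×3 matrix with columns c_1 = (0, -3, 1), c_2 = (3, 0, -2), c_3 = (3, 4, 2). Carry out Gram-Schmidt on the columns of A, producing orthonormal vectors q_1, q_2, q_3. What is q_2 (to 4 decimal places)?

c_1 = (0, -3, 1); ‖c_1‖ = 3.1623, so q_1 = (0.0000, -0.9487, 0.3162).
q_1·c_2 = 0.0000·3 + (-0.9487)·0 + 0.3162·(-2) = -0.6325.
u_2 = c_2 + 0.6325·q_1 = (3.0000, -0.6000, -1.8000).
‖u_2‖ = 3.5496, so q_2 = (0.8452, -0.1690, -0.5071).

q_2 = (0.8452, -0.1690, -0.5071)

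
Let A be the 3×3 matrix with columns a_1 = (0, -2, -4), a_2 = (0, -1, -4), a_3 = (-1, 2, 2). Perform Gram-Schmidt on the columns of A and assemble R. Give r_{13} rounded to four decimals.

a_1 = (0, -2, -4); ‖a_1‖ = 4.4721, so e_1 = (0.0000, -0.4472, -0.8944).
r_{13} = e_1·a_3 = -2.6833.

r_{13} = -2.6833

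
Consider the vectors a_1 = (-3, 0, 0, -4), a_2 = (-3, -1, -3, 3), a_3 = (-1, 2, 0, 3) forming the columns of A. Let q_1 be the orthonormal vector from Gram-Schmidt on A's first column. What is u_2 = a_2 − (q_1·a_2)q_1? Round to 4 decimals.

a_1 = (-3, 0, 0, -4); ‖a_1‖ = 5.0000, so q_1 = (-0.6000, 0.0000, 0.0000, -0.8000).
q_1·a_2 = (-0.6000)·(-3) + 0.0000·(-1) + 0.0000·(-3) + (-0.8000)·3 = -0.6000.
u_2 = a_2 + 0.6000·q_1 = (-3.3600, -1.0000, -3.0000, 2.5200).

u_2 = (-3.3600, -1.0000, -3.0000, 2.5200)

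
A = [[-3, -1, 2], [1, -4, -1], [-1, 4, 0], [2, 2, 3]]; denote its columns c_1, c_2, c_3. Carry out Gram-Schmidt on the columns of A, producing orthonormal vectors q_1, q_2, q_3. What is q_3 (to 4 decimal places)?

c_1 = (-3, 1, -1, 2); ‖c_1‖ = 3.8730, so q_1 = (-0.7746, 0.2582, -0.2582, 0.5164).
q_1·c_2 = (-0.7746)·(-1) + 0.2582·(-4) + (-0.2582)·4 + 0.5164·2 = -0.2582.
u_2 = c_2 + 0.2582·q_1 = (-1.2000, -3.9333, 3.9333, 2.1333).
‖u_2‖ = 6.0773, so q_2 = (-0.1975, -0.6472, 0.6472, 0.3510).
q_1·c_3 = (-0.7746)·2 + 0.2582·(-1) + (-0.2582)·0 + 0.5164·3 = -0.2582; q_2·c_3 = (-0.1975)·2 + (-0.6472)·(-1) + 0.6472·0 + 0.3510·3 = 1.3054.
u_3 = c_3 + 0.2582·q_1 − 1.3054·q_2 = (2.0578, -0.0884, -0.9116, 2.6751).
‖u_3‖ = 3.4970, so q_3 = (0.5884, -0.0253, -0.2607, 0.7650).

q_3 = (0.5884, -0.0253, -0.2607, 0.7650)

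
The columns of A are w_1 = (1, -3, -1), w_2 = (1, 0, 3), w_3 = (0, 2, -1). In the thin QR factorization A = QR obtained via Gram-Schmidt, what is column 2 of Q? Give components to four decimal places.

w_1 = (1, -3, -1); ‖w_1‖ = 3.3166, so e_1 = (0.3015, -0.9045, -0.3015).
e_1·w_2 = 0.3015·1 + (-0.9045)·0 + (-0.3015)·3 = -0.6030.
u_2 = w_2 + 0.6030·e_1 = (1.1818, -0.5455, 2.8182).
‖u_2‖ = 3.1042, so e_2 = (0.3807, -0.1757, 0.9078).

e_2 = (0.3807, -0.1757, 0.9078)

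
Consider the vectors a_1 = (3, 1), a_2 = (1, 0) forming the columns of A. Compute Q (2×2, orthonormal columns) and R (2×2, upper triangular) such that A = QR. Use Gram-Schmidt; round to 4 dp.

Q = [[0.9487, 0.3162], [0.3162, -0.9487]], R = [[3.1623, 0.9487], [0.0000, 0.3162]]

a_1 = (3, 1); ‖a_1‖ = 3.1623, so q_1 = (0.9487, 0.3162).
q_1·a_2 = 0.9487·1 + 0.3162·0 = 0.9487.
u_2 = a_2 − 0.9487·q_1 = (0.1000, -0.3000).
‖u_2‖ = 0.3162, so q_2 = (0.3162, -0.9487).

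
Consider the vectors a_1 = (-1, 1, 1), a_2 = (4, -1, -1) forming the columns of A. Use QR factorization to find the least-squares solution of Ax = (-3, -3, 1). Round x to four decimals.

x = (-2.3333, -1.3333)

q_1 = a_1/‖a_1‖ = (-1, 1, 1)/1.7321 = (-0.5774, 0.5774, 0.5774).
r_{12} = q_1·a_2 = -3.4641.
u_2 = a_2 + 3.4641·q_1 = (2.0000, 1.0000, 1.0000).
‖u_2‖ = 2.4495, so q_2 = (0.8165, 0.4082, 0.4082).
Qᵀb = (0.5774, -3.2660).
Back-substitute: x_2 = -3.2660/2.4495 = -1.3333.
x_1 = (0.5774 + 3.4641·(-1.3333))/1.7321 = -2.3333.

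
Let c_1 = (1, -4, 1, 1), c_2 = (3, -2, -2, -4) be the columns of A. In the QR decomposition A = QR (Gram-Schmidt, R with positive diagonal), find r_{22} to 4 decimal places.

r_{22} = 5.6289

q_1 = c_1/‖c_1‖ = (1, -4, 1, 1)/4.3589 = (0.2294, -0.9177, 0.2294, 0.2294).
r_{12} = q_1·c_2 = 1.1471.
u_2 = c_2 − 1.1471·q_1 = (2.7368, -0.9474, -2.2632, -4.2632).
r_{22} = ‖u_2‖ = 5.6289.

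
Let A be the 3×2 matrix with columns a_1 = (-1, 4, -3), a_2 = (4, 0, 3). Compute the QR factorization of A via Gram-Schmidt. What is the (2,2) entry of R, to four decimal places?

r_{22} = 4.3012

a_1 = (-1, 4, -3); ‖a_1‖ = 5.0990, so e_1 = (-0.1961, 0.7845, -0.5883).
e_1·a_2 = (-0.1961)·4 + 0.7845·0 + (-0.5883)·3 = -2.5495.
u_2 = a_2 + 2.5495·e_1 = (3.5000, 2.0000, 1.5000).
r_{22} = ‖u_2‖ = 4.3012.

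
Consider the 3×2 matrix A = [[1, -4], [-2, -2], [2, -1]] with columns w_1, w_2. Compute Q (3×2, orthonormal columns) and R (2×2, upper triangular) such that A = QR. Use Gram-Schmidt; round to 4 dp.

Q = [[0.3333, -0.8332], [-0.6667, -0.5392], [0.6667, -0.1225]], R = [[3.0000, -0.6667], [0.0000, 4.5338]]

w_1 = (1, -2, 2); ‖w_1‖ = 3.0000, so e_1 = (0.3333, -0.6667, 0.6667).
e_1·w_2 = 0.3333·(-4) + (-0.6667)·(-2) + 0.6667·(-1) = -0.6667.
u_2 = w_2 + 0.6667·e_1 = (-3.7778, -2.4444, -0.5556).
‖u_2‖ = 4.5338, so e_2 = (-0.8332, -0.5392, -0.1225).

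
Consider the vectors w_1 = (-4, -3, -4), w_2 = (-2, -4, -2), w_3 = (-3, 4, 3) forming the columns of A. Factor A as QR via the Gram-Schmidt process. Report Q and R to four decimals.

e_1 = w_1/‖w_1‖ = (-4, -3, -4)/6.4031 = (-0.6247, -0.4685, -0.6247).
r_{12} = e_1·w_2 = 4.3729.
u_2 = w_2 − 4.3729·e_1 = (0.7317, -1.9512, 0.7317).
‖u_2‖ = 2.2086, so e_2 = (0.3313, -0.8835, 0.3313).
r_{13} = e_1·w_3 = -1.8741; r_{23} = e_2·w_3 = -3.5338.
u_3 = w_3 + 1.8741·e_1 + 3.5338·e_2 = (-3.0000, 0.0000, 3.0000).
‖u_3‖ = 4.2426, so e_3 = (-0.7071, 0.0000, 0.7071).

Q = [[-0.6247, 0.3313, -0.7071], [-0.4685, -0.8835, 0.0000], [-0.6247, 0.3313, 0.7071]], R = [[6.4031, 4.3729, -1.8741], [0.0000, 2.2086, -3.5338], [0.0000, 0.0000, 4.2426]]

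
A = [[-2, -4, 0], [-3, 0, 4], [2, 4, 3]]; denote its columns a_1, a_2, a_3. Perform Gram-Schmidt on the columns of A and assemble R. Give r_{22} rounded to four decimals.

r_{22} = 4.1160

a_1 = (-2, -3, 2); ‖a_1‖ = 4.1231, so q_1 = (-0.4851, -0.7276, 0.4851).
q_1·a_2 = (-0.4851)·(-4) + (-0.7276)·0 + 0.4851·4 = 3.8806.
u_2 = a_2 − 3.8806·q_1 = (-2.1176, 2.8235, 2.1176).
r_{22} = ‖u_2‖ = 4.1160.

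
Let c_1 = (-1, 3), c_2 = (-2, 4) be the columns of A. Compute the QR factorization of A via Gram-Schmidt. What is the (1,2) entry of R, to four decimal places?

r_{12} = 4.4272

c_1 = (-1, 3); ‖c_1‖ = 3.1623, so e_1 = (-0.3162, 0.9487).
r_{12} = e_1·c_2 = 4.4272.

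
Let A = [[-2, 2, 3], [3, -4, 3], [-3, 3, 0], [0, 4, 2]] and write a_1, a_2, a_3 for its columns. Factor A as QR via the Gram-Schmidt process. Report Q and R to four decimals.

q_1 = a_1/‖a_1‖ = (-2, 3, -3, 0)/4.6904 = (-0.4264, 0.6396, -0.6396, 0.0000).
r_{12} = q_1·a_2 = -5.3300.
u_2 = a_2 + 5.3300·q_1 = (-0.2727, -0.5909, -0.4091, 4.0000).
‖u_2‖ = 4.0732, so q_2 = (-0.0670, -0.1451, -0.1004, 0.9820).
r_{13} = q_1·a_3 = 0.6396; r_{23} = q_2·a_3 = 1.3280.
u_3 = a_3 − 0.6396·q_1 − 1.3280·q_2 = (3.3616, 2.7836, 0.5425, 0.6959).
‖u_3‖ = 4.4528, so q_3 = (0.7550, 0.6251, 0.1218, 0.1563).

Q = [[-0.4264, -0.0670, 0.7550], [0.6396, -0.1451, 0.6251], [-0.6396, -0.1004, 0.1218], [0.0000, 0.9820, 0.1563]], R = [[4.6904, -5.3300, 0.6396], [0.0000, 4.0732, 1.3280], [0.0000, 0.0000, 4.4528]]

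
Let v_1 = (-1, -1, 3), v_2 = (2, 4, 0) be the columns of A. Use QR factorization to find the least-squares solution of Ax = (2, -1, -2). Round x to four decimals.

x = (-0.7609, -0.2283)

v_1 = (-1, -1, 3); ‖v_1‖ = 3.3166, so q_1 = (-0.3015, -0.3015, 0.9045).
q_1·v_2 = (-0.3015)·2 + (-0.3015)·4 + 0.9045·0 = -1.8091.
u_2 = v_2 + 1.8091·q_1 = (1.4545, 3.4545, 1.6364).
‖u_2‖ = 4.0899, so q_2 = (0.3556, 0.8447, 0.4001).
Qᵀb = (-2.1106, -0.9336).
Back-substitute: x_2 = -0.9336/4.0899 = -0.2283.
x_1 = (-2.1106 + 1.8091·(-0.2283))/3.3166 = -0.7609.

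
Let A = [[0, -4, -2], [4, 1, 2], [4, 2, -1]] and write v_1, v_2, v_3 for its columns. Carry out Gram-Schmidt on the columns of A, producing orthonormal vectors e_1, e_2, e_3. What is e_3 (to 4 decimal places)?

e_3 = (-0.1741, 0.6963, -0.6963)

v_1 = (0, 4, 4); ‖v_1‖ = 5.6569, so e_1 = (0.0000, 0.7071, 0.7071).
e_1·v_2 = 0.0000·(-4) + 0.7071·1 + 0.7071·2 = 2.1213.
u_2 = v_2 − 2.1213·e_1 = (-4.0000, -0.5000, 0.5000).
‖u_2‖ = 4.0620, so e_2 = (-0.9847, -0.1231, 0.1231).
e_1·v_3 = 0.0000·(-2) + 0.7071·2 + 0.7071·(-1) = 0.7071; e_2·v_3 = (-0.9847)·(-2) + (-0.1231)·2 + 0.1231·(-1) = 1.6002.
u_3 = v_3 − 0.7071·e_1 − 1.6002·e_2 = (-0.4242, 1.6970, -1.6970).
‖u_3‖ = 2.4371, so e_3 = (-0.1741, 0.6963, -0.6963).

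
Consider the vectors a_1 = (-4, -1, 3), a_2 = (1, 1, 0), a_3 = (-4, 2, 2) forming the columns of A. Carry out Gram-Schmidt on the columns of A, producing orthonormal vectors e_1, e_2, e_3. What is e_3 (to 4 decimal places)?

e_3 = (-0.5774, 0.5774, -0.5774)

e_1 = a_1/‖a_1‖ = (-4, -1, 3)/5.0990 = (-0.7845, -0.1961, 0.5883).
r_{12} = e_1·a_2 = -0.9806.
u_2 = a_2 + 0.9806·e_1 = (0.2308, 0.8077, 0.5769).
‖u_2‖ = 1.0190, so e_2 = (0.2265, 0.7926, 0.5661).
r_{13} = e_1·a_3 = 3.9223; r_{23} = e_2·a_3 = 1.8116.
u_3 = a_3 − 3.9223·e_1 − 1.8116·e_2 = (-1.3333, 1.3333, -1.3333).
‖u_3‖ = 2.3094, so e_3 = (-0.5774, 0.5774, -0.5774).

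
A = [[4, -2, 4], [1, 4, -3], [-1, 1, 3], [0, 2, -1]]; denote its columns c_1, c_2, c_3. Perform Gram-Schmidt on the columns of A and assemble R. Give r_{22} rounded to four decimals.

r_{22} = 4.8591

c_1 = (4, 1, -1, 0); ‖c_1‖ = 4.2426, so e_1 = (0.9428, 0.2357, -0.2357, 0.0000).
e_1·c_2 = 0.9428·(-2) + 0.2357·4 + (-0.2357)·1 + 0.0000·2 = -1.1785.
u_2 = c_2 + 1.1785·e_1 = (-0.8889, 4.2778, 0.7222, 2.0000).
r_{22} = ‖u_2‖ = 4.8591.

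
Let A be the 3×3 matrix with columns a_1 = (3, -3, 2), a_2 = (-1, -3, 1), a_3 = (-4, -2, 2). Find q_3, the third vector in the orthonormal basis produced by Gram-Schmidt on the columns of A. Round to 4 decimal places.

q_3 = (-0.2249, 0.3748, 0.8994)

a_1 = (3, -3, 2); ‖a_1‖ = 4.6904, so q_1 = (0.6396, -0.6396, 0.4264).
q_1·a_2 = 0.6396·(-1) + (-0.6396)·(-3) + 0.4264·1 = 1.7056.
u_2 = a_2 − 1.7056·q_1 = (-2.0909, -1.9091, 0.2727).
‖u_2‖ = 2.8445, so q_2 = (-0.7351, -0.6712, 0.0959).
q_1·a_3 = 0.6396·(-4) + (-0.6396)·(-2) + 0.4264·2 = -0.4264; q_2·a_3 = (-0.7351)·(-4) + (-0.6712)·(-2) + 0.0959·2 = 4.4744.
u_3 = a_3 + 0.4264·q_1 − 4.4744·q_2 = (-0.4382, 0.7303, 1.7528).
‖u_3‖ = 1.9488, so q_3 = (-0.2249, 0.3748, 0.8994).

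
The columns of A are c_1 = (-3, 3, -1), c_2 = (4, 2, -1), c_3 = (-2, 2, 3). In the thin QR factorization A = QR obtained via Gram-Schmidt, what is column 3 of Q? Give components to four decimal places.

c_1 = (-3, 3, -1); ‖c_1‖ = 4.3589, so q_1 = (-0.6882, 0.6882, -0.2294).
q_1·c_2 = (-0.6882)·4 + 0.6882·2 + (-0.2294)·(-1) = -1.1471.
u_2 = c_2 + 1.1471·q_1 = (3.2105, 2.7895, -1.2632).
‖u_2‖ = 4.4367, so q_2 = (0.7236, 0.6287, -0.2847).
q_1·c_3 = (-0.6882)·(-2) + 0.6882·2 + (-0.2294)·3 = 2.0647; q_2·c_3 = 0.7236·(-2) + 0.6287·2 + (-0.2847)·3 = -1.0439.
u_3 = c_3 − 2.0647·q_1 + 1.0439·q_2 = (0.1765, 1.2353, 3.1765).
‖u_3‖ = 3.4128, so q_3 = (0.0517, 0.3620, 0.9308).

q_3 = (0.0517, 0.3620, 0.9308)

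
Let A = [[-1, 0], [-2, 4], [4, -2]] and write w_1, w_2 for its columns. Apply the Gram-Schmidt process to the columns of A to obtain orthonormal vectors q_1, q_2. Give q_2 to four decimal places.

w_1 = (-1, -2, 4); ‖w_1‖ = 4.5826, so q_1 = (-0.2182, -0.4364, 0.8729).
q_1·w_2 = (-0.2182)·0 + (-0.4364)·4 + 0.8729·(-2) = -3.4915.
u_2 = w_2 + 3.4915·q_1 = (-0.7619, 2.4762, 1.0476).
‖u_2‖ = 2.7946, so q_2 = (-0.2726, 0.8861, 0.3749).

q_2 = (-0.2726, 0.8861, 0.3749)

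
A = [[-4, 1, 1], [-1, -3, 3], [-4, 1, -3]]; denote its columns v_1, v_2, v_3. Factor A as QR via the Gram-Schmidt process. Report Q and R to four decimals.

v_1 = (-4, -1, -4); ‖v_1‖ = 5.7446, so q_1 = (-0.6963, -0.1741, -0.6963).
q_1·v_2 = (-0.6963)·1 + (-0.1741)·(-3) + (-0.6963)·1 = -0.8704.
u_2 = v_2 + 0.8704·q_1 = (0.3939, -3.1515, 0.3939).
‖u_2‖ = 3.2004, so q_2 = (0.1231, -0.9847, 0.1231).
q_1·v_3 = (-0.6963)·1 + (-0.1741)·3 + (-0.6963)·(-3) = 0.8704; q_2·v_3 = 0.1231·1 + (-0.9847)·3 + 0.1231·(-3) = -3.2004.
u_3 = v_3 − 0.8704·q_1 + 3.2004·q_2 = (2.0000, 0.0000, -2.0000).
‖u_3‖ = 2.8284, so q_3 = (0.7071, 0.0000, -0.7071).

Q = [[-0.6963, 0.1231, 0.7071], [-0.1741, -0.9847, 0.0000], [-0.6963, 0.1231, -0.7071]], R = [[5.7446, -0.8704, 0.8704], [0.0000, 3.2004, -3.2004], [0.0000, 0.0000, 2.8284]]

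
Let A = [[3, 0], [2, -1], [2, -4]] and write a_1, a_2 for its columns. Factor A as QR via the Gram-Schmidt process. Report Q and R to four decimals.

a_1 = (3, 2, 2); ‖a_1‖ = 4.1231, so e_1 = (0.7276, 0.4851, 0.4851).
e_1·a_2 = 0.7276·0 + 0.4851·(-1) + 0.4851·(-4) = -2.4254.
u_2 = a_2 + 2.4254·e_1 = (1.7647, 0.1765, -2.8235).
‖u_2‖ = 3.3343, so e_2 = (0.5293, 0.0529, -0.8468).

Q = [[0.7276, 0.5293], [0.4851, 0.0529], [0.4851, -0.8468]], R = [[4.1231, -2.4254], [0.0000, 3.3343]]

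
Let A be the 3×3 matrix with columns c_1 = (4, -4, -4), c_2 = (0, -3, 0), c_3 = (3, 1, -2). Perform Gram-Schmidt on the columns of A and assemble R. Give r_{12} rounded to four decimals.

r_{12} = 1.7321

c_1 = (4, -4, -4); ‖c_1‖ = 6.9282, so e_1 = (0.5774, -0.5774, -0.5774).
r_{12} = e_1·c_2 = 1.7321.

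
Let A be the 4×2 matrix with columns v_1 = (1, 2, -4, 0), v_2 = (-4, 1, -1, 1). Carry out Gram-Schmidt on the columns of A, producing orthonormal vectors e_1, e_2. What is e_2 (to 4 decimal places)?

e_2 = (-0.9443, 0.1867, -0.1427, 0.2306)

v_1 = (1, 2, -4, 0); ‖v_1‖ = 4.5826, so e_1 = (0.2182, 0.4364, -0.8729, 0.0000).
e_1·v_2 = 0.2182·(-4) + 0.4364·1 + (-0.8729)·(-1) + 0.0000·1 = 0.4364.
u_2 = v_2 − 0.4364·e_1 = (-4.0952, 0.8095, -0.6190, 1.0000).
‖u_2‖ = 4.3370, so e_2 = (-0.9443, 0.1867, -0.1427, 0.2306).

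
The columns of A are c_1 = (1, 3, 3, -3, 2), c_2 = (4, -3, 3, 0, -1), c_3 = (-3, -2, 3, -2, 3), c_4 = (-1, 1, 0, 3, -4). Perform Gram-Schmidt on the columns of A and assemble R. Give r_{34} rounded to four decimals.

c_1 = (1, 3, 3, -3, 2); ‖c_1‖ = 5.6569, so e_1 = (0.1768, 0.5303, 0.5303, -0.5303, 0.3536).
e_1·c_2 = 0.1768·4 + 0.5303·(-3) + 0.5303·3 + (-0.5303)·0 + 0.3536·(-1) = 0.3536.
u_2 = c_2 − 0.3536·e_1 = (3.9375, -3.1875, 2.8125, 0.1875, -1.1250).
‖u_2‖ = 5.9055, so e_2 = (0.6668, -0.5398, 0.4763, 0.0318, -0.1905).
e_1·c_3 = 0.1768·(-3) + 0.5303·(-2) + 0.5303·3 + (-0.5303)·(-2) + 0.3536·3 = 2.1213; e_2·c_3 = 0.6668·(-3) + (-0.5398)·(-2) + 0.4763·3 + 0.0318·(-2) + (-0.1905)·3 = -0.1270.
u_3 = c_3 − 2.1213·e_1 + 0.1270·e_2 = (-3.2903, -3.1935, 1.9355, -0.8710, 2.2258).
‖u_3‖ = 5.5212, so e_3 = (-0.5959, -0.5784, 0.3506, -0.1577, 0.4031).
r_{34} = e_3·c_4 = -2.0683.

r_{34} = -2.0683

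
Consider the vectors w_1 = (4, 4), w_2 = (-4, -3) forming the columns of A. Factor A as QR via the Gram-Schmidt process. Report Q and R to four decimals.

e_1 = w_1/‖w_1‖ = (4, 4)/5.6569 = (0.7071, 0.7071).
r_{12} = e_1·w_2 = -4.9497.
u_2 = w_2 + 4.9497·e_1 = (-0.5000, 0.5000).
‖u_2‖ = 0.7071, so e_2 = (-0.7071, 0.7071).

Q = [[0.7071, -0.7071], [0.7071, 0.7071]], R = [[5.6569, -4.9497], [0.0000, 0.7071]]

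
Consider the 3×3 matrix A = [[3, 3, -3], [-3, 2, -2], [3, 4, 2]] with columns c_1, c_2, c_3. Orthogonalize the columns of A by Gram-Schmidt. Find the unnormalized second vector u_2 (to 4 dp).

u_2 = (1.3333, 3.6667, 2.3333)

c_1 = (3, -3, 3); ‖c_1‖ = 5.1962, so q_1 = (0.5774, -0.5774, 0.5774).
q_1·c_2 = 0.5774·3 + (-0.5774)·2 + 0.5774·4 = 2.8868.
u_2 = c_2 − 2.8868·q_1 = (1.3333, 3.6667, 2.3333).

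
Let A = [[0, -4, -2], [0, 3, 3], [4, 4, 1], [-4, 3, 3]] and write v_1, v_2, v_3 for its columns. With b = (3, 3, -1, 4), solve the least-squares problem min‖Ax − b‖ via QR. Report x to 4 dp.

x = (0.2468, -1.5478, 2.7134)

e_1 = v_1/‖v_1‖ = (0, 0, 4, -4)/5.6569 = (0.0000, 0.0000, 0.7071, -0.7071).
r_{12} = e_1·v_2 = 0.7071.
u_2 = v_2 − 0.7071·e_1 = (-4.0000, 3.0000, 3.5000, 3.5000).
‖u_2‖ = 7.0356, so e_2 = (-0.5685, 0.4264, 0.4975, 0.4975).
r_{13} = e_1·v_3 = -1.4142; r_{23} = e_2·v_3 = 4.4061.
u_3 = v_3 + 1.4142·e_1 − 4.4061·e_2 = (0.5051, 1.1212, -0.1919, -0.1919).
‖u_3‖ = 1.2593, so e_3 = (0.4011, 0.8903, -0.1524, -0.1524).
Qᵀb = (-3.5355, 1.0660, 3.4170).
Back-substitute: x_3 = 3.4170/1.2593 = 2.7134.
x_2 = (1.0660 − 4.4061·2.7134)/7.0356 = -1.5478.
x_1 = (-3.5355 − 0.7071·(-1.5478) + 1.4142·2.7134)/5.6569 = 0.2468.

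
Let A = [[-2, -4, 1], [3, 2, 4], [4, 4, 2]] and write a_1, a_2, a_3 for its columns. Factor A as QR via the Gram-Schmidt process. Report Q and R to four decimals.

a_1 = (-2, 3, 4); ‖a_1‖ = 5.3852, so q_1 = (-0.3714, 0.5571, 0.7428).
q_1·a_2 = (-0.3714)·(-4) + 0.5571·2 + 0.7428·4 = 5.5709.
u_2 = a_2 − 5.5709·q_1 = (-1.9310, -1.1034, -0.1379).
‖u_2‖ = 2.2283, so q_2 = (-0.8666, -0.4952, -0.0619).
q_1·a_3 = (-0.3714)·1 + 0.5571·4 + 0.7428·2 = 3.3425; q_2·a_3 = (-0.8666)·1 + (-0.4952)·4 + (-0.0619)·2 = -2.9711.
u_3 = a_3 − 3.3425·q_1 + 2.9711·q_2 = (-0.3333, 0.6667, -0.6667).
‖u_3‖ = 1.0000, so q_3 = (-0.3333, 0.6667, -0.6667).

Q = [[-0.3714, -0.8666, -0.3333], [0.5571, -0.4952, 0.6667], [0.7428, -0.0619, -0.6667]], R = [[5.3852, 5.5709, 3.3425], [0.0000, 2.2283, -2.9711], [0.0000, 0.0000, 1.0000]]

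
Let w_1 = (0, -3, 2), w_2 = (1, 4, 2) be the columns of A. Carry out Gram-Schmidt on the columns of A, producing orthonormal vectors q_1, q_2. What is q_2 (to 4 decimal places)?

w_1 = (0, -3, 2); ‖w_1‖ = 3.6056, so q_1 = (0.0000, -0.8321, 0.5547).
q_1·w_2 = 0.0000·1 + (-0.8321)·4 + 0.5547·2 = -2.2188.
u_2 = w_2 + 2.2188·q_1 = (1.0000, 2.1538, 3.2308).
‖u_2‖ = 4.0096, so q_2 = (0.2494, 0.5372, 0.8058).

q_2 = (0.2494, 0.5372, 0.8058)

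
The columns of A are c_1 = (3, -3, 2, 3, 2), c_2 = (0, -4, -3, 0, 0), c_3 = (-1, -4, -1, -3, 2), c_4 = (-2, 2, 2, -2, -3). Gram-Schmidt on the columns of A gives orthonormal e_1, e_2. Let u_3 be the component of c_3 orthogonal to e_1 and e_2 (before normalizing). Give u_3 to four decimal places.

u_3 = (-0.7712, -1.1156, 1.4875, -2.7712, 2.1526)

c_1 = (3, -3, 2, 3, 2); ‖c_1‖ = 5.9161, so e_1 = (0.5071, -0.5071, 0.3381, 0.5071, 0.3381).
e_1·c_2 = 0.5071·0 + (-0.5071)·(-4) + 0.3381·(-3) + 0.5071·0 + 0.3381·0 = 1.0142.
u_2 = c_2 − 1.0142·e_1 = (-0.5143, -3.4857, -3.3429, -0.5143, -0.3429).
‖u_2‖ = 4.8961, so e_2 = (-0.1050, -0.7119, -0.6828, -0.1050, -0.0700).
e_1·c_3 = 0.5071·(-1) + (-0.5071)·(-4) + 0.3381·(-1) + 0.5071·(-3) + 0.3381·2 = 0.3381; e_2·c_3 = (-0.1050)·(-1) + (-0.7119)·(-4) + (-0.6828)·(-1) + (-0.1050)·(-3) + (-0.0700)·2 = 3.8106.
u_3 = c_3 − 0.3381·e_1 − 3.8106·e_2 = (-0.7712, -1.1156, 1.4875, -2.7712, 2.1526).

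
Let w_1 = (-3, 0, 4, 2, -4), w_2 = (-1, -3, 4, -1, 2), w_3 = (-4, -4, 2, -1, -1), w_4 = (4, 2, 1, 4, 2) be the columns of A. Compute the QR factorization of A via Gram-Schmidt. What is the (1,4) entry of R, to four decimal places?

r_{14} = -1.1926

w_1 = (-3, 0, 4, 2, -4); ‖w_1‖ = 6.7082, so q_1 = (-0.4472, 0.0000, 0.5963, 0.2981, -0.5963).
r_{14} = q_1·w_4 = -1.1926.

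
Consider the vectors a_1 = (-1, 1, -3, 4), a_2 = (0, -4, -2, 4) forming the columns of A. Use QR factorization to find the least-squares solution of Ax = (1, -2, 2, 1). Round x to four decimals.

x = (-0.5000, 0.4722)

a_1 = (-1, 1, -3, 4); ‖a_1‖ = 5.1962, so e_1 = (-0.1925, 0.1925, -0.5774, 0.7698).
e_1·a_2 = (-0.1925)·0 + 0.1925·(-4) + (-0.5774)·(-2) + 0.7698·4 = 3.4641.
u_2 = a_2 − 3.4641·e_1 = (0.6667, -4.6667, 0.0000, 1.3333).
‖u_2‖ = 4.8990, so e_2 = (0.1361, -0.9526, 0.0000, 0.2722).
Qᵀb = (-0.9623, 2.3134).
Back-substitute: x_2 = 2.3134/4.8990 = 0.4722.
x_1 = (-0.9623 − 3.4641·0.4722)/5.1962 = -0.5000.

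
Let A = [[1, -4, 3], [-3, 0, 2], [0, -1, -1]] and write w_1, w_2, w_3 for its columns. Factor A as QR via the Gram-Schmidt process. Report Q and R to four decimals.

w_1 = (1, -3, 0); ‖w_1‖ = 3.1623, so q_1 = (0.3162, -0.9487, 0.0000).
q_1·w_2 = 0.3162·(-4) + (-0.9487)·0 + 0.0000·(-1) = -1.2649.
u_2 = w_2 + 1.2649·q_1 = (-3.6000, -1.2000, -1.0000).
‖u_2‖ = 3.9243, so q_2 = (-0.9174, -0.3058, -0.2548).
q_1·w_3 = 0.3162·3 + (-0.9487)·2 + 0.0000·(-1) = -0.9487; q_2·w_3 = (-0.9174)·3 + (-0.3058)·2 + (-0.2548)·(-1) = -3.1088.
u_3 = w_3 + 0.9487·q_1 + 3.1088·q_2 = (0.4481, 0.1494, -1.7922).
‖u_3‖ = 1.8534, so q_3 = (0.2417, 0.0806, -0.9670).

Q = [[0.3162, -0.9174, 0.2417], [-0.9487, -0.3058, 0.0806], [0.0000, -0.2548, -0.9670]], R = [[3.1623, -1.2649, -0.9487], [0.0000, 3.9243, -3.1088], [0.0000, 0.0000, 1.8534]]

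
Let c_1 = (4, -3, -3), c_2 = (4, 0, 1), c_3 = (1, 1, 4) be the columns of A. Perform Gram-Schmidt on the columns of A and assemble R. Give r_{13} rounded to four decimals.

r_{13} = -1.8865

c_1 = (4, -3, -3); ‖c_1‖ = 5.8310, so q_1 = (0.6860, -0.5145, -0.5145).
r_{13} = q_1·c_3 = -1.8865.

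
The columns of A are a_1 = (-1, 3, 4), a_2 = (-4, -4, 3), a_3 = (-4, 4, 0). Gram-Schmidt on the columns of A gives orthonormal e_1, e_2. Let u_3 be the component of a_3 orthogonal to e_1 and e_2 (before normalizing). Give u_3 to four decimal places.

e_1 = a_1/‖a_1‖ = (-1, 3, 4)/5.0990 = (-0.1961, 0.5883, 0.7845).
r_{12} = e_1·a_2 = 0.7845.
u_2 = a_2 − 0.7845·e_1 = (-3.8462, -4.4615, 2.3846).
‖u_2‖ = 6.3549, so e_2 = (-0.6052, -0.7021, 0.3752).
r_{13} = e_1·a_3 = 3.1379; r_{23} = e_2·a_3 = -0.3873.
u_3 = a_3 − 3.1379·e_1 + 0.3873·e_2 = (-3.6190, 1.8819, -2.3162).

u_3 = (-3.6190, 1.8819, -2.3162)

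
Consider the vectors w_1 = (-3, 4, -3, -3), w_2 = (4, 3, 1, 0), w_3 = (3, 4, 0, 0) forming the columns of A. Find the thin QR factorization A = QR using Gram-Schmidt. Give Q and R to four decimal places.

w_1 = (-3, 4, -3, -3); ‖w_1‖ = 6.5574, so q_1 = (-0.4575, 0.6100, -0.4575, -0.4575).
q_1·w_2 = (-0.4575)·4 + 0.6100·3 + (-0.4575)·1 + (-0.4575)·0 = -0.4575.
u_2 = w_2 + 0.4575·q_1 = (3.7907, 3.2791, 0.7907, -0.2093).
‖u_2‖ = 5.0785, so q_2 = (0.7464, 0.6457, 0.1557, -0.0412).
q_1·w_3 = (-0.4575)·3 + 0.6100·4 + (-0.4575)·0 + (-0.4575)·0 = 1.0675; q_2·w_3 = 0.7464·3 + 0.6457·4 + 0.1557·0 + (-0.0412)·0 = 4.8220.
u_3 = w_3 − 1.0675·q_1 − 4.8220·q_2 = (-0.1109, 0.2353, -0.2624, 0.6871).
‖u_3‖ = 0.7802, so q_3 = (-0.1422, 0.3017, -0.3363, 0.8807).

Q = [[-0.4575, 0.7464, -0.1422], [0.6100, 0.6457, 0.3017], [-0.4575, 0.1557, -0.3363], [-0.4575, -0.0412, 0.8807]], R = [[6.5574, -0.4575, 1.0675], [0.0000, 5.0785, 4.8220], [0.0000, 0.0000, 0.7802]]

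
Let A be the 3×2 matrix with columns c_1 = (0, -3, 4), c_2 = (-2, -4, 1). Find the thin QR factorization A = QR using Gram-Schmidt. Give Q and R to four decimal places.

Q = [[0.0000, -0.6097], [-0.6000, -0.6341], [0.8000, -0.4756]], R = [[5.0000, 3.2000], [0.0000, 3.2802]]

c_1 = (0, -3, 4); ‖c_1‖ = 5.0000, so e_1 = (0.0000, -0.6000, 0.8000).
e_1·c_2 = 0.0000·(-2) + (-0.6000)·(-4) + 0.8000·1 = 3.2000.
u_2 = c_2 − 3.2000·e_1 = (-2.0000, -2.0800, -1.5600).
‖u_2‖ = 3.2802, so e_2 = (-0.6097, -0.6341, -0.4756).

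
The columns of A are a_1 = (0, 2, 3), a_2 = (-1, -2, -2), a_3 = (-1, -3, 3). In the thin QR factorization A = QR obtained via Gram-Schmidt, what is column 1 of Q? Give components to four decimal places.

a_1 = (0, 2, 3); ‖a_1‖ = 3.6056, so q_1 = (0.0000, 0.5547, 0.8321).

q_1 = (0.0000, 0.5547, 0.8321)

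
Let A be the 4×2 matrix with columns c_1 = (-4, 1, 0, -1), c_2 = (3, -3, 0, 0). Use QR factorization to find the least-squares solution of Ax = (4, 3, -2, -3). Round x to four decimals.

c_1 = (-4, 1, 0, -1); ‖c_1‖ = 4.2426, so e_1 = (-0.9428, 0.2357, 0.0000, -0.2357).
e_1·c_2 = (-0.9428)·3 + 0.2357·(-3) + 0.0000·0 + (-0.2357)·0 = -3.5355.
u_2 = c_2 + 3.5355·e_1 = (-0.3333, -2.1667, 0.0000, -0.8333).
‖u_2‖ = 2.3452, so e_2 = (-0.1421, -0.9239, 0.0000, -0.3553).
Qᵀb = (-2.3570, -2.2741).
Back-substitute: x_2 = -2.2741/2.3452 = -0.9697.
x_1 = (-2.3570 + 3.5355·(-0.9697))/4.2426 = -1.3636.

x = (-1.3636, -0.9697)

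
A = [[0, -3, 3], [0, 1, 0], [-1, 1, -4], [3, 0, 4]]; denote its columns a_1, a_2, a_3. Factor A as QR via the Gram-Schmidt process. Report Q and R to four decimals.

a_1 = (0, 0, -1, 3); ‖a_1‖ = 3.1623, so e_1 = (0.0000, 0.0000, -0.3162, 0.9487).
e_1·a_2 = 0.0000·(-3) + 0.0000·1 + (-0.3162)·1 + 0.9487·0 = -0.3162.
u_2 = a_2 + 0.3162·e_1 = (-3.0000, 1.0000, 0.9000, 0.3000).
‖u_2‖ = 3.3015, so e_2 = (-0.9087, 0.3029, 0.2726, 0.0909).
e_1·a_3 = 0.0000·3 + 0.0000·0 + (-0.3162)·(-4) + 0.9487·4 = 5.0596; e_2·a_3 = (-0.9087)·3 + 0.3029·0 + 0.2726·(-4) + 0.0909·4 = -3.4530.
u_3 = a_3 − 5.0596·e_1 + 3.4530·e_2 = (-0.1376, 1.0459, -1.4587, -0.4862).
‖u_3‖ = 1.8647, so e_3 = (-0.0738, 0.5609, -0.7823, -0.2608).

Q = [[0.0000, -0.9087, -0.0738], [0.0000, 0.3029, 0.5609], [-0.3162, 0.2726, -0.7823], [0.9487, 0.0909, -0.2608]], R = [[3.1623, -0.3162, 5.0596], [0.0000, 3.3015, -3.4530], [0.0000, 0.0000, 1.8647]]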